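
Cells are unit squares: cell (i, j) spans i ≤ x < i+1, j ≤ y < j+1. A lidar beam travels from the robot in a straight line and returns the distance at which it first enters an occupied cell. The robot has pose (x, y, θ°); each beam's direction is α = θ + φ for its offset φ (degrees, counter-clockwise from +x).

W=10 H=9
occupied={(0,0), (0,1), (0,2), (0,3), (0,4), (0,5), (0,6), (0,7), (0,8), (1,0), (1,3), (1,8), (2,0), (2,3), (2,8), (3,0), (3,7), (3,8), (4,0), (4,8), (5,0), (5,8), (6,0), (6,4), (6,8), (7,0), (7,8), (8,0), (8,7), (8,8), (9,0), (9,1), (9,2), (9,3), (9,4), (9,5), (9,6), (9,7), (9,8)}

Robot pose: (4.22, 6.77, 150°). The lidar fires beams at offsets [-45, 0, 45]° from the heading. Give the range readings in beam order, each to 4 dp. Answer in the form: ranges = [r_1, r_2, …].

ranges = [0.8500, 0.4600, 3.3336]

beam 1: φ=-45°, α=105°
  d=(-0.2588,0.9659)  start (4,6)  tX=0.8500 tY=0.2381  stride 1/|dx|=3.8637 1/|dy|=1.0353
    cross y-line → (4,7), t=0.2381
    cross x-line → (3,7), t=0.8500 (wall)
  → r_1 = 0.8500
beam 2: φ=0°, α=150°
  d=(-0.8660,0.5000)  start (4,6)  tX=0.2540 tY=0.4600  stride 1/|dx|=1.1547 1/|dy|=2.0000
    cross x-line → (3,6), t=0.2540
    cross y-line → (3,7), t=0.4600 (wall)
  → r_2 = 0.4600
beam 3: φ=45°, α=195°
  d=(-0.9659,-0.2588)  start (4,6)  tX=0.2278 tY=2.9751  stride 1/|dx|=1.0353 1/|dy|=3.8637
    cross x-line → (3,6), t=0.2278
    cross x-line → (2,6), t=1.2630
    cross x-line → (1,6), t=2.2983
    cross y-line → (1,5), t=2.9751
    cross x-line → (0,5), t=3.3336 (wall)
  → r_3 = 3.3336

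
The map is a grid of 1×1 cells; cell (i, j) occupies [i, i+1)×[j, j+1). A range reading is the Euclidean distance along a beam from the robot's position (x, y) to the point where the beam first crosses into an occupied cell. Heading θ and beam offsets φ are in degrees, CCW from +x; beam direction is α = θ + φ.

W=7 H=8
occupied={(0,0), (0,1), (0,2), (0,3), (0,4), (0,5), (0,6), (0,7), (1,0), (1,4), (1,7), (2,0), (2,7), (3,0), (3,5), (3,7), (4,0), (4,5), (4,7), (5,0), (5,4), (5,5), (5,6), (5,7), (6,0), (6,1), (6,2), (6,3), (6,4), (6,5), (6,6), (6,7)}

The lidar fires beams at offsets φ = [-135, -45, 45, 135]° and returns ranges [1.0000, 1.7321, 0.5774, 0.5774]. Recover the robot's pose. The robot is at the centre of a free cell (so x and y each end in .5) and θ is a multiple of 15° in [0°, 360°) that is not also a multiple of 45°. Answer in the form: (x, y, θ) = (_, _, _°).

The pose lattice has 24·16 = 384 candidates. Test each by forward raycasting.
  (4.5, 3.5, 330°): beam 1 = 3.6235 ≠ 1.0000 ✗
  (3.5, 1.5, 60°): beam 1 = 0.5176 ≠ 1.0000 ✗
  (2.5, 4.5, 240°): beam 1 = 2.5882 ≠ 1.0000 ✗
  …
  (1.5, 6.5, 15°): r_1=1.0000, r_2=1.7321, r_3=0.5774, r_4=0.5774 — all match ✓
No second candidate reproduces the full scan.

(x, y, θ) = (1.5, 6.5, 15°)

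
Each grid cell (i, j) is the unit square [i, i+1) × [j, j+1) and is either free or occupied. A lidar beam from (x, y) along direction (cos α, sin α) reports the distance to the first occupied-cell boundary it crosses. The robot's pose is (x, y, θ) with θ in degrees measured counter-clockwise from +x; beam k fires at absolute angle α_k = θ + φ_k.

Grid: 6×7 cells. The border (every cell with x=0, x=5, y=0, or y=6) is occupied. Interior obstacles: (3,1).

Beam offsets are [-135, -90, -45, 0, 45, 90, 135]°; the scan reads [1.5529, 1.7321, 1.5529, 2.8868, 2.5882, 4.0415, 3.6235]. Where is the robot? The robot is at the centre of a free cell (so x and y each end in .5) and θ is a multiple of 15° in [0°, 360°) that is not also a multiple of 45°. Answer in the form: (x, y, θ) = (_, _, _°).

(x, y, θ) = (3.5, 4.5, 150°)

Candidates: 19 free-cell centres × 16 headings = 304 poses. Raycast each; keep the one whose scan matches to 4 dp.
  (2.5, 2.5, 165°): beam 1 = 2.8868 ≠ 1.5529 ✗
  (1.5, 2.5, 330°): beam 1 = 0.5176 ≠ 1.5529 ✗
  (4.5, 3.5, 240°): beam 1 = 2.5882 ≠ 1.5529 ✗
  (1.5, 2.5, 300°): beam 1 = 0.5176 ≠ 1.5529 ✗
  …
  (3.5, 4.5, 150°): r_1=1.5529, r_2=1.7321, r_3=1.5529, r_4=2.8868, r_5=2.5882, r_6=4.0415, r_7=3.6235 — all match ✓
Only this pose fits every beam.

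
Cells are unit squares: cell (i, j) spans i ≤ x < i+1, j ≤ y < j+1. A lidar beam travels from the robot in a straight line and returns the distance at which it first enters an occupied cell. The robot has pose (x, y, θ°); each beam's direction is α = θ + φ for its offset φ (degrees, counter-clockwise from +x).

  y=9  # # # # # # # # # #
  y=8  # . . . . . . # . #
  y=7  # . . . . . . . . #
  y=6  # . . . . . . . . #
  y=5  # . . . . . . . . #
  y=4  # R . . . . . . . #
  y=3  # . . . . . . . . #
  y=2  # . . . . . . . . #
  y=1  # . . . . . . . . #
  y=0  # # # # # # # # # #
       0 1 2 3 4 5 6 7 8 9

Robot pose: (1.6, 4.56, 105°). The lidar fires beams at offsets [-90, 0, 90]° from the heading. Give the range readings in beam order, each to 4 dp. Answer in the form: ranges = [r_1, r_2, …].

beam 1: φ=-90°, α=15°
  d=(0.9659,0.2588)  start (1,4)  tX=0.4141 tY=1.7000  stride 1/|dx|=1.0353 1/|dy|=3.8637
    cross x-line → (2,4), t=0.4141
    cross x-line → (3,4), t=1.4494
    cross y-line → (3,5), t=1.7000
    cross x-line → (4,5), t=2.4847
    cross x-line → (5,5), t=3.5199
    cross x-line → (6,5), t=4.5552
    cross y-line → (6,6), t=5.5637
    cross x-line → (7,6), t=5.5905
    cross x-line → (8,6), t=6.6258
    cross x-line → (9,6), t=7.6610 (wall)
  → r_1 = 7.6610
beam 2: φ=0°, α=105°
  d=(-0.2588,0.9659)  start (1,4)  tX=2.3182 tY=0.4555  stride 1/|dx|=3.8637 1/|dy|=1.0353
    cross y-line → (1,5), t=0.4555
    cross y-line → (1,6), t=1.4908
    cross x-line → (0,6), t=2.3182 (wall)
  → r_2 = 2.3182
beam 3: φ=90°, α=195°
  d=(-0.9659,-0.2588)  start (1,4)  tX=0.6212 tY=2.1637  stride 1/|dx|=1.0353 1/|dy|=3.8637
    cross x-line → (0,4), t=0.6212 (wall)
  → r_3 = 0.6212

ranges = [7.6610, 2.3182, 0.6212]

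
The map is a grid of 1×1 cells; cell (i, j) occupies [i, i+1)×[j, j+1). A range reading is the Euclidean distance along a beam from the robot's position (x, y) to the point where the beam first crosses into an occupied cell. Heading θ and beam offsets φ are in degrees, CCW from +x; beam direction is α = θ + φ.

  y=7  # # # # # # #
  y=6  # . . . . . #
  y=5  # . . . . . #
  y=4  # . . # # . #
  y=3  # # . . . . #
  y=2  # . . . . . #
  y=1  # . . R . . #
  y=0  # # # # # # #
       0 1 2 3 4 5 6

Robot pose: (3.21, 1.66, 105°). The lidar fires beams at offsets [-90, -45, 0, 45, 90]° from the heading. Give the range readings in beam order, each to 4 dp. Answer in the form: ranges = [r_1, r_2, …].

ranges = [2.8884, 2.7020, 5.5284, 2.5519, 2.2880]

beam 1: φ=-90°, α=15°
  cosα=0.9659 sinα=0.2588 | (3,1) | tMaxX 0.8179 tMaxY 1.3137 | tΔX 1.0353 tΔY 3.8637
    t=0.8179 [x] (4,1)
    t=1.3137 [y] (4,2)
    t=1.8531 [x] (5,2)
    t=2.8884 [x] (6,2) — stop
  → r_1 = 2.8884
beam 2: φ=-45°, α=60°
  cosα=0.5000 sinα=0.8660 | (3,1) | tMaxX 1.5800 tMaxY 0.3926 | tΔX 2.0000 tΔY 1.1547
    t=0.3926 [y] (3,2)
    t=1.5473 [y] (3,3)
    t=1.5800 [x] (4,3)
    t=2.7020 [y] (4,4) — stop
  → r_2 = 2.7020
beam 3: φ=0°, α=105°
  cosα=-0.2588 sinα=0.9659 | (3,1) | tMaxX 0.8114 tMaxY 0.3520 | tΔX 3.8637 tΔY 1.0353
    t=0.3520 [y] (3,2)
    t=0.8114 [x] (2,2)
    t=1.3873 [y] (2,3)
    t=2.4225 [y] (2,4)
    t=3.4578 [y] (2,5)
    t=4.4931 [y] (2,6)
    t=4.6751 [x] (1,6)
    t=5.5284 [y] (1,7) — stop
  → r_3 = 5.5284
beam 4: φ=45°, α=150°
  cosα=-0.8660 sinα=0.5000 | (3,1) | tMaxX 0.2425 tMaxY 0.6800 | tΔX 1.1547 tΔY 2.0000
    t=0.2425 [x] (2,1)
    t=0.6800 [y] (2,2)
    t=1.3972 [x] (1,2)
    t=2.5519 [x] (0,2) — stop
  → r_4 = 2.5519
beam 5: φ=90°, α=195°
  cosα=-0.9659 sinα=-0.2588 | (3,1) | tMaxX 0.2174 tMaxY 2.5500 | tΔX 1.0353 tΔY 3.8637
    t=0.2174 [x] (2,1)
    t=1.2527 [x] (1,1)
    t=2.2880 [x] (0,1) — stop
  → r_5 = 2.2880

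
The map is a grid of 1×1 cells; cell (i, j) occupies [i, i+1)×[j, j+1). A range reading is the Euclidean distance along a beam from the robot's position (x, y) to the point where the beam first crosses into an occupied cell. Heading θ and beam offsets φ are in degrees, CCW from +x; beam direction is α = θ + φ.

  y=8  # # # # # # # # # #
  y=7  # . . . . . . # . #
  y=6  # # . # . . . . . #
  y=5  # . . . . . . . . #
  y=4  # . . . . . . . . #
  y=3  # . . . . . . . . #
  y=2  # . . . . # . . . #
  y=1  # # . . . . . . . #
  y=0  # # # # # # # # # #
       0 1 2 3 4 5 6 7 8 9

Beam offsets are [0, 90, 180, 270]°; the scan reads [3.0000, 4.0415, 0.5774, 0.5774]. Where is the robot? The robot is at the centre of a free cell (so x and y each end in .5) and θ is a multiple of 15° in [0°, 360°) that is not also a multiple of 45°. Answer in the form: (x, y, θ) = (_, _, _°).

(x, y, θ) = (1.5, 2.5, 330°)

Enumerate (i+0.5, j+0.5, θ) over the 51 free cells and 16 admissible headings. For each, cast all 4 beams and compare to the given ranges.
  (7.5, 6.5, 165°): beam 1 = 5.7956 ≠ 3.0000 ✗
  (3.5, 1.5, 105°): beam 1 = 6.7293 ≠ 3.0000 ✗
  (2.5, 6.5, 330°): beam 1 = 0.5774 ≠ 3.0000 ✗
  (3.5, 3.5, 105°): beam 1 = 4.6587 ≠ 3.0000 ✗
  (5.5, 6.5, 30°): beam 1 = 1.7321 ≠ 3.0000 ✗
  …
  (1.5, 2.5, 330°): r_1=3.0000, r_2=4.0415, r_3=0.5774, r_4=0.5774 — all match ✓
Only this pose fits every beam.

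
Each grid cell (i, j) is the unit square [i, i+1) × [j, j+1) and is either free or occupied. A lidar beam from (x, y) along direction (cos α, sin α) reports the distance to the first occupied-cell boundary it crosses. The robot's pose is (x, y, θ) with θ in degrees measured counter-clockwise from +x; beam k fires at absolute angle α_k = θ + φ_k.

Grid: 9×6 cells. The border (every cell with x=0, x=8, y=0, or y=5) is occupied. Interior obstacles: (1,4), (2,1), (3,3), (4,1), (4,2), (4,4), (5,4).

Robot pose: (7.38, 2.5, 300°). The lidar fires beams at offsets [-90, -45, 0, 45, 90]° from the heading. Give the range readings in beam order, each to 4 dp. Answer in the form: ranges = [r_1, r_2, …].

beam 1: φ=-90°, α=210°
  cosα=-0.8660 sinα=-0.5000 | (7,2) | tMaxX 0.4388 tMaxY 1.0000 | tΔX 1.1547 tΔY 2.0000
    t=0.4388 [x] (6,2)
    t=1.0000 [y] (6,1)
    t=1.5935 [x] (5,1)
    t=2.7482 [x] (4,1) — stop
  → r_1 = 2.7482
beam 2: φ=-45°, α=255°
  cosα=-0.2588 sinα=-0.9659 | (7,2) | tMaxX 1.4682 tMaxY 0.5176 | tΔX 3.8637 tΔY 1.0353
    t=0.5176 [y] (7,1)
    t=1.4682 [x] (6,1)
    t=1.5529 [y] (6,0) — stop
  → r_2 = 1.5529
beam 3: φ=0°, α=300°
  cosα=0.5000 sinα=-0.8660 | (7,2) | tMaxX 1.2400 tMaxY 0.5774 | tΔX 2.0000 tΔY 1.1547
    t=0.5774 [y] (7,1)
    t=1.2400 [x] (8,1) — stop
  → r_3 = 1.2400
beam 4: φ=45°, α=345°
  cosα=0.9659 sinα=-0.2588 | (7,2) | tMaxX 0.6419 tMaxY 1.9319 | tΔX 1.0353 tΔY 3.8637
    t=0.6419 [x] (8,2) — stop
  → r_4 = 0.6419
beam 5: φ=90°, α=30°
  cosα=0.8660 sinα=0.5000 | (7,2) | tMaxX 0.7159 tMaxY 1.0000 | tΔX 1.1547 tΔY 2.0000
    t=0.7159 [x] (8,2) — stop
  → r_5 = 0.7159

ranges = [2.7482, 1.5529, 1.2400, 0.6419, 0.7159]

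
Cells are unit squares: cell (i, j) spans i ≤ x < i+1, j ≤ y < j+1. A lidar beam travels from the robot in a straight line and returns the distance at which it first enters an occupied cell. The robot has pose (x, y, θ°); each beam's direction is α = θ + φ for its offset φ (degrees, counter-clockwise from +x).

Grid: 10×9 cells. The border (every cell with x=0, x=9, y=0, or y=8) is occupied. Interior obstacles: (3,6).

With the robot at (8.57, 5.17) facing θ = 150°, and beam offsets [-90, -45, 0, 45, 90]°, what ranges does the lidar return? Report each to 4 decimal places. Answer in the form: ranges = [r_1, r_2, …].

beam 1: φ=-90°, α=60°
  dir = (cos 60°, sin 60°) = (0.5000, 0.8660); from cell (8,5)
  next x-line at t=0.8600, next y-line at t=0.9584; Δt_x=2.0000, Δt_y=1.1547
    x: enter (9,5) at t=0.8600 ← occupied
  → r_1 = 0.8600
beam 2: φ=-45°, α=105°
  dir = (cos 105°, sin 105°) = (-0.2588, 0.9659); from cell (8,5)
  next x-line at t=2.2023, next y-line at t=0.8593; Δt_x=3.8637, Δt_y=1.0353
    y: enter (8,6) at t=0.8593
    y: enter (8,7) at t=1.8946
    x: enter (7,7) at t=2.2023
    y: enter (7,8) at t=2.9298 ← occupied
  → r_2 = 2.9298
beam 3: φ=0°, α=150°
  dir = (cos 150°, sin 150°) = (-0.8660, 0.5000); from cell (8,5)
  next x-line at t=0.6582, next y-line at t=1.6600; Δt_x=1.1547, Δt_y=2.0000
    x: enter (7,5) at t=0.6582
    y: enter (7,6) at t=1.6600
    x: enter (6,6) at t=1.8129
    x: enter (5,6) at t=2.9676
    y: enter (5,7) at t=3.6600
    x: enter (4,7) at t=4.1223
    x: enter (3,7) at t=5.2770
    y: enter (3,8) at t=5.6600 ← occupied
  → r_3 = 5.6600
beam 4: φ=45°, α=195°
  dir = (cos 195°, sin 195°) = (-0.9659, -0.2588); from cell (8,5)
  next x-line at t=0.5901, next y-line at t=0.6568; Δt_x=1.0353, Δt_y=3.8637
    x: enter (7,5) at t=0.5901
    y: enter (7,4) at t=0.6568
    x: enter (6,4) at t=1.6254
    x: enter (5,4) at t=2.6607
    x: enter (4,4) at t=3.6959
    y: enter (4,3) at t=4.5205
    x: enter (3,3) at t=4.7312
    x: enter (2,3) at t=5.7665
    x: enter (1,3) at t=6.8018
    x: enter (0,3) at t=7.8370 ← occupied
  → r_4 = 7.8370
beam 5: φ=90°, α=240°
  dir = (cos 240°, sin 240°) = (-0.5000, -0.8660); from cell (8,5)
  next x-line at t=1.1400, next y-line at t=0.1963; Δt_x=2.0000, Δt_y=1.1547
    y: enter (8,4) at t=0.1963
    x: enter (7,4) at t=1.1400
    y: enter (7,3) at t=1.3510
    y: enter (7,2) at t=2.5057
    x: enter (6,2) at t=3.1400
    y: enter (6,1) at t=3.6604
    y: enter (6,0) at t=4.8151 ← occupied
  → r_5 = 4.8151

ranges = [0.8600, 2.9298, 5.6600, 7.8370, 4.8151]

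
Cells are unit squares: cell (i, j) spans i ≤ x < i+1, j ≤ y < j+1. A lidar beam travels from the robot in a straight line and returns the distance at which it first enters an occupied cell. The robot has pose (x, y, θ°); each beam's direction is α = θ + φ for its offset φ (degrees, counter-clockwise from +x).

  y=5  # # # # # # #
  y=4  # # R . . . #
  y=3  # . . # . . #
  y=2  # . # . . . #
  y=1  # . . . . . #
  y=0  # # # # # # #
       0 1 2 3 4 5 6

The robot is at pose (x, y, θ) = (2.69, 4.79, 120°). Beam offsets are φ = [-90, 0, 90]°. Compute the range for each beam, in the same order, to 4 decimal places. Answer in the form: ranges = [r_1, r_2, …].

beam 1: φ=-90°, α=30°
  dir = (cos 30°, sin 30°) = (0.8660, 0.5000); from cell (2,4)
  next x-line at t=0.3580, next y-line at t=0.4200; Δt_x=1.1547, Δt_y=2.0000
    x: enter (3,4) at t=0.3580
    y: enter (3,5) at t=0.4200 ← occupied
  → r_1 = 0.4200
beam 2: φ=0°, α=120°
  dir = (cos 120°, sin 120°) = (-0.5000, 0.8660); from cell (2,4)
  next x-line at t=1.3800, next y-line at t=0.2425; Δt_x=2.0000, Δt_y=1.1547
    y: enter (2,5) at t=0.2425 ← occupied
  → r_2 = 0.2425
beam 3: φ=90°, α=210°
  dir = (cos 210°, sin 210°) = (-0.8660, -0.5000); from cell (2,4)
  next x-line at t=0.7967, next y-line at t=1.5800; Δt_x=1.1547, Δt_y=2.0000
    x: enter (1,4) at t=0.7967 ← occupied
  → r_3 = 0.7967

ranges = [0.4200, 0.2425, 0.7967]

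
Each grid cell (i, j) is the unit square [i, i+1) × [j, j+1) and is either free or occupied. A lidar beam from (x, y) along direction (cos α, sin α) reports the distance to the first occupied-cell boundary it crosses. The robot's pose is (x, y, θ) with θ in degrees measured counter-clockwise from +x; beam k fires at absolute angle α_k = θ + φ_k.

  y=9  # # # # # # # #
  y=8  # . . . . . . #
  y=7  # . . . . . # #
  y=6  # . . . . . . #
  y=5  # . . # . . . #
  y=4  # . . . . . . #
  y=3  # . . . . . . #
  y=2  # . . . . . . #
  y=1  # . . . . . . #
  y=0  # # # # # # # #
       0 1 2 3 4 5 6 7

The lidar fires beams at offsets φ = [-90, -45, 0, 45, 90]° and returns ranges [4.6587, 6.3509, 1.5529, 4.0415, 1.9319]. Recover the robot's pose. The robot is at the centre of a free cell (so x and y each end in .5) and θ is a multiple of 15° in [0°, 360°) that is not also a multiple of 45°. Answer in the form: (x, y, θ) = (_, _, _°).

(x, y, θ) = (1.5, 5.5, 15°)

The pose lattice has 46·16 = 736 candidates. Test each by forward raycasting.
  (3.5, 1.5, 285°): beam 1 = 1.9319 ≠ 4.6587 ✗
  (2.5, 5.5, 330°): beam 1 = 3.0000 ≠ 4.6587 ✗
  (6.5, 4.5, 345°): beam 1 = 3.6235 ≠ 4.6587 ✗
  (4.5, 1.5, 120°): beam 1 = 2.8868 ≠ 4.6587 ✗
  (3.5, 1.5, 105°): beam 1 = 3.6235 ≠ 4.6587 ✗
  …
  (1.5, 5.5, 15°): r_1=4.6587, r_2=6.3509, r_3=1.5529, r_4=4.0415, r_5=1.9319 — all match ✓
No second candidate reproduces the full scan.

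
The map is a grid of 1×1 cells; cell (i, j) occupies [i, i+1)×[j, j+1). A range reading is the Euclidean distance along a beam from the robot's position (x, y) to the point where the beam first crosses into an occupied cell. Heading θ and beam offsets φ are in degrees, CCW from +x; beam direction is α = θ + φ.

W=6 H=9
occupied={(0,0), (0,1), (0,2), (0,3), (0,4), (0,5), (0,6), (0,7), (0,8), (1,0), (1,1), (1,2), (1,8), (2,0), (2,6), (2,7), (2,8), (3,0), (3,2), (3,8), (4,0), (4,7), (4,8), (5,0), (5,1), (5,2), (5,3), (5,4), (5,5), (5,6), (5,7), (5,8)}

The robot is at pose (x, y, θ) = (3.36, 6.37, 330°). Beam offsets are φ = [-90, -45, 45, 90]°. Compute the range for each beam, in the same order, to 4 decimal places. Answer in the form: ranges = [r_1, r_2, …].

ranges = [3.8913, 5.5594, 1.6979, 1.2800]

beam 1: φ=-90°, α=240°
  cosα=-0.5000 sinα=-0.8660 | (3,6) | tMaxX 0.7200 tMaxY 0.4272 | tΔX 2.0000 tΔY 1.1547
    t=0.4272 [y] (3,5)
    t=0.7200 [x] (2,5)
    t=1.5819 [y] (2,4)
    t=2.7200 [x] (1,4)
    t=2.7366 [y] (1,3)
    t=3.8913 [y] (1,2) — stop
  → r_1 = 3.8913
beam 2: φ=-45°, α=285°
  cosα=0.2588 sinα=-0.9659 | (3,6) | tMaxX 2.4728 tMaxY 0.3831 | tΔX 3.8637 tΔY 1.0353
    t=0.3831 [y] (3,5)
    t=1.4183 [y] (3,4)
    t=2.4536 [y] (3,3)
    t=2.4728 [x] (4,3)
    t=3.4889 [y] (4,2)
    t=4.5242 [y] (4,1)
    t=5.5594 [y] (4,0) — stop
  → r_2 = 5.5594
beam 3: φ=45°, α=15°
  cosα=0.9659 sinα=0.2588 | (3,6) | tMaxX 0.6626 tMaxY 2.4341 | tΔX 1.0353 tΔY 3.8637
    t=0.6626 [x] (4,6)
    t=1.6979 [x] (5,6) — stop
  → r_3 = 1.6979
beam 4: φ=90°, α=60°
  cosα=0.5000 sinα=0.8660 | (3,6) | tMaxX 1.2800 tMaxY 0.7275 | tΔX 2.0000 tΔY 1.1547
    t=0.7275 [y] (3,7)
    t=1.2800 [x] (4,7) — stop
  → r_4 = 1.2800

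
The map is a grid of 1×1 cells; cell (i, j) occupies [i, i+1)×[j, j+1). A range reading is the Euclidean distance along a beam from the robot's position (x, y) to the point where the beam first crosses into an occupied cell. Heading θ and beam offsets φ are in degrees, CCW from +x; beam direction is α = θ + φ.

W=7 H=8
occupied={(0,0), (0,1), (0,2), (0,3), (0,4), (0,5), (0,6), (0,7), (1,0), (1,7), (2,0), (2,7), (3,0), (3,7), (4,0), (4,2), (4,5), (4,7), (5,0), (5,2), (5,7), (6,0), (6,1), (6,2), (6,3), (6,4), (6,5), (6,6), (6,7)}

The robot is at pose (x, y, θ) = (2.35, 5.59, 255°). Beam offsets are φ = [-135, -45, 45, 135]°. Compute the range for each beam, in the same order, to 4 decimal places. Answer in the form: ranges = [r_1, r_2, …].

ranges = [1.6281, 1.5588, 3.3000, 2.8200]

beam 1: φ=-135°, α=120°
  direction (-0.5000, 0.8660); cell (2,5); t to first gridline: x 0.7000, y 0.4734 (then +2.0000 / +1.1547)
    (2,6) via y @ 0.4734
    (1,6) via x @ 0.7000
    (1,7) via y @ 1.6281  # hit
  → r_1 = 1.6281
beam 2: φ=-45°, α=210°
  direction (-0.8660, -0.5000); cell (2,5); t to first gridline: x 0.4041, y 1.1800 (then +1.1547 / +2.0000)
    (1,5) via x @ 0.4041
    (1,4) via y @ 1.1800
    (0,4) via x @ 1.5588  # hit
  → r_2 = 1.5588
beam 3: φ=45°, α=300°
  direction (0.5000, -0.8660); cell (2,5); t to first gridline: x 1.3000, y 0.6813 (then +2.0000 / +1.1547)
    (2,4) via y @ 0.6813
    (3,4) via x @ 1.3000
    (3,3) via y @ 1.8360
    (3,2) via y @ 2.9907
    (4,2) via x @ 3.3000  # hit
  → r_3 = 3.3000
beam 4: φ=135°, α=30°
  direction (0.8660, 0.5000); cell (2,5); t to first gridline: x 0.7506, y 0.8200 (then +1.1547 / +2.0000)
    (3,5) via x @ 0.7506
    (3,6) via y @ 0.8200
    (4,6) via x @ 1.9053
    (4,7) via y @ 2.8200  # hit
  → r_4 = 2.8200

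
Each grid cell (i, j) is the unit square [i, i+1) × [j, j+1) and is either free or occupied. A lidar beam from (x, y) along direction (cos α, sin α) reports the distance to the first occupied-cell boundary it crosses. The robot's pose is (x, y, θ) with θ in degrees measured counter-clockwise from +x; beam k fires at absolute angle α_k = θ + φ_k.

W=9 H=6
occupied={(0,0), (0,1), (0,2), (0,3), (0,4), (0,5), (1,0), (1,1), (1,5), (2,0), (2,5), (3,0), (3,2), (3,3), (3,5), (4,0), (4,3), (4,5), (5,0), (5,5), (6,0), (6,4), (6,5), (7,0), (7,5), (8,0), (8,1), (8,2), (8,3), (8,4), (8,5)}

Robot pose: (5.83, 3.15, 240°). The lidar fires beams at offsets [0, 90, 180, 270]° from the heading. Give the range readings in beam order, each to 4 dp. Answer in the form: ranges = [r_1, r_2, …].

ranges = [2.4826, 2.5057, 0.9815, 0.9584]

beam 1: φ=0°, α=240°
  dir = (cos 240°, sin 240°) = (-0.5000, -0.8660); from cell (5,3)
  next x-line at t=1.6600, next y-line at t=0.1732; Δt_x=2.0000, Δt_y=1.1547
    y: enter (5,2) at t=0.1732
    y: enter (5,1) at t=1.3279
    x: enter (4,1) at t=1.6600
    y: enter (4,0) at t=2.4826 ← occupied
  → r_1 = 2.4826
beam 2: φ=90°, α=330°
  dir = (cos 330°, sin 330°) = (0.8660, -0.5000); from cell (5,3)
  next x-line at t=0.1963, next y-line at t=0.3000; Δt_x=1.1547, Δt_y=2.0000
    x: enter (6,3) at t=0.1963
    y: enter (6,2) at t=0.3000
    x: enter (7,2) at t=1.3510
    y: enter (7,1) at t=2.3000
    x: enter (8,1) at t=2.5057 ← occupied
  → r_2 = 2.5057
beam 3: φ=180°, α=60°
  dir = (cos 60°, sin 60°) = (0.5000, 0.8660); from cell (5,3)
  next x-line at t=0.3400, next y-line at t=0.9815; Δt_x=2.0000, Δt_y=1.1547
    x: enter (6,3) at t=0.3400
    y: enter (6,4) at t=0.9815 ← occupied
  → r_3 = 0.9815
beam 4: φ=270°, α=150°
  dir = (cos 150°, sin 150°) = (-0.8660, 0.5000); from cell (5,3)
  next x-line at t=0.9584, next y-line at t=1.7000; Δt_x=1.1547, Δt_y=2.0000
    x: enter (4,3) at t=0.9584 ← occupied
  → r_4 = 0.9584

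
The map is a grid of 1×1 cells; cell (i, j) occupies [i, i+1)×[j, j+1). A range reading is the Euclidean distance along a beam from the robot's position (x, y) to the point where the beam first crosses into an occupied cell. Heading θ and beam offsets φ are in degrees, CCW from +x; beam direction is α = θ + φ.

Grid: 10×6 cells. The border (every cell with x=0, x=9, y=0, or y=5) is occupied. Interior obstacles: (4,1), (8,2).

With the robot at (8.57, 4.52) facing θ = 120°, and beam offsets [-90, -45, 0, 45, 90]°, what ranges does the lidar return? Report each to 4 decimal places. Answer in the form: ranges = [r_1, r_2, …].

beam 1: φ=-90°, α=30°
  dir = (cos 30°, sin 30°) = (0.8660, 0.5000); from cell (8,4)
  next x-line at t=0.4965, next y-line at t=0.9600; Δt_x=1.1547, Δt_y=2.0000
    x: enter (9,4) at t=0.4965 ← occupied
  → r_1 = 0.4965
beam 2: φ=-45°, α=75°
  dir = (cos 75°, sin 75°) = (0.2588, 0.9659); from cell (8,4)
  next x-line at t=1.6614, next y-line at t=0.4969; Δt_x=3.8637, Δt_y=1.0353
    y: enter (8,5) at t=0.4969 ← occupied
  → r_2 = 0.4969
beam 3: φ=0°, α=120°
  dir = (cos 120°, sin 120°) = (-0.5000, 0.8660); from cell (8,4)
  next x-line at t=1.1400, next y-line at t=0.5543; Δt_x=2.0000, Δt_y=1.1547
    y: enter (8,5) at t=0.5543 ← occupied
  → r_3 = 0.5543
beam 4: φ=45°, α=165°
  dir = (cos 165°, sin 165°) = (-0.9659, 0.2588); from cell (8,4)
  next x-line at t=0.5901, next y-line at t=1.8546; Δt_x=1.0353, Δt_y=3.8637
    x: enter (7,4) at t=0.5901
    x: enter (6,4) at t=1.6254
    y: enter (6,5) at t=1.8546 ← occupied
  → r_4 = 1.8546
beam 5: φ=90°, α=210°
  dir = (cos 210°, sin 210°) = (-0.8660, -0.5000); from cell (8,4)
  next x-line at t=0.6582, next y-line at t=1.0400; Δt_x=1.1547, Δt_y=2.0000
    x: enter (7,4) at t=0.6582
    y: enter (7,3) at t=1.0400
    x: enter (6,3) at t=1.8129
    x: enter (5,3) at t=2.9676
    y: enter (5,2) at t=3.0400
    x: enter (4,2) at t=4.1223
    y: enter (4,1) at t=5.0400 ← occupied
  → r_5 = 5.0400

ranges = [0.4965, 0.4969, 0.5543, 1.8546, 5.0400]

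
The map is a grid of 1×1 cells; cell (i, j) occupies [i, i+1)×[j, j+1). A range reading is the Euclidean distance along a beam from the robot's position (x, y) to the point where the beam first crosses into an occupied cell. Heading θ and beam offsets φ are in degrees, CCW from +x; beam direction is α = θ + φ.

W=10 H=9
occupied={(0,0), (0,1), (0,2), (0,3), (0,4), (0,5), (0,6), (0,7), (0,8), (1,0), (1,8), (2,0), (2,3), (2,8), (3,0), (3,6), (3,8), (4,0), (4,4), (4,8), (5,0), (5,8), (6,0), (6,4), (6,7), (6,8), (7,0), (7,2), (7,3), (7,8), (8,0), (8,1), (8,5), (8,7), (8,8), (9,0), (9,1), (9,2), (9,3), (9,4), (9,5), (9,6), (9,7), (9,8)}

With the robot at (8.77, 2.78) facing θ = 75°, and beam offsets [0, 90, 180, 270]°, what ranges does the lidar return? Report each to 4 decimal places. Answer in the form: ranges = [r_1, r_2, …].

ranges = [0.8887, 0.7972, 0.8075, 0.2381]

beam 1: φ=0°, α=75°
  cosα=0.2588 sinα=0.9659 | (8,2) | tMaxX 0.8887 tMaxY 0.2278 | tΔX 3.8637 tΔY 1.0353
    t=0.2278 [y] (8,3)
    t=0.8887 [x] (9,3) — stop
  → r_1 = 0.8887
beam 2: φ=90°, α=165°
  cosα=-0.9659 sinα=0.2588 | (8,2) | tMaxX 0.7972 tMaxY 0.8500 | tΔX 1.0353 tΔY 3.8637
    t=0.7972 [x] (7,2) — stop
  → r_2 = 0.7972
beam 3: φ=180°, α=255°
  cosα=-0.2588 sinα=-0.9659 | (8,2) | tMaxX 2.9751 tMaxY 0.8075 | tΔX 3.8637 tΔY 1.0353
    t=0.8075 [y] (8,1) — stop
  → r_3 = 0.8075
beam 4: φ=270°, α=345°
  cosα=0.9659 sinα=-0.2588 | (8,2) | tMaxX 0.2381 tMaxY 3.0137 | tΔX 1.0353 tΔY 3.8637
    t=0.2381 [x] (9,2) — stop
  → r_4 = 0.2381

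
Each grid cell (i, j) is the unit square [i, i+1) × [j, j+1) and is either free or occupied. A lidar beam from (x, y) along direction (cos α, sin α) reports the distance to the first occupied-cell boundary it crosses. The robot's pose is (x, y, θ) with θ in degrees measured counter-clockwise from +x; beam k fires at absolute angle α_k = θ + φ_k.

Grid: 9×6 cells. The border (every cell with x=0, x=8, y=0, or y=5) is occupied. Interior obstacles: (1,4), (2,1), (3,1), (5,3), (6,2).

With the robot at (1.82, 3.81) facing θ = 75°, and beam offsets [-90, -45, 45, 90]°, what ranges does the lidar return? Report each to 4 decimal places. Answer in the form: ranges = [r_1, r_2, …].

ranges = [4.3275, 2.3800, 0.2194, 0.7341]

beam 1: φ=-90°, α=345°
  direction (0.9659, -0.2588); cell (1,3); t to first gridline: x 0.1863, y 3.1296 (then +1.0353 / +3.8637)
    (2,3) via x @ 0.1863
    (3,3) via x @ 1.2216
    (4,3) via x @ 2.2569
    (4,2) via y @ 3.1296
    (5,2) via x @ 3.2922
    (6,2) via x @ 4.3275  # hit
  → r_1 = 4.3275
beam 2: φ=-45°, α=30°
  direction (0.8660, 0.5000); cell (1,3); t to first gridline: x 0.2078, y 0.3800 (then +1.1547 / +2.0000)
    (2,3) via x @ 0.2078
    (2,4) via y @ 0.3800
    (3,4) via x @ 1.3625
    (3,5) via y @ 2.3800  # hit
  → r_2 = 2.3800
beam 3: φ=45°, α=120°
  direction (-0.5000, 0.8660); cell (1,3); t to first gridline: x 1.6400, y 0.2194 (then +2.0000 / +1.1547)
    (1,4) via y @ 0.2194  # hit
  → r_3 = 0.2194
beam 4: φ=90°, α=165°
  direction (-0.9659, 0.2588); cell (1,3); t to first gridline: x 0.8489, y 0.7341 (then +1.0353 / +3.8637)
    (1,4) via y @ 0.7341  # hit
  → r_4 = 0.7341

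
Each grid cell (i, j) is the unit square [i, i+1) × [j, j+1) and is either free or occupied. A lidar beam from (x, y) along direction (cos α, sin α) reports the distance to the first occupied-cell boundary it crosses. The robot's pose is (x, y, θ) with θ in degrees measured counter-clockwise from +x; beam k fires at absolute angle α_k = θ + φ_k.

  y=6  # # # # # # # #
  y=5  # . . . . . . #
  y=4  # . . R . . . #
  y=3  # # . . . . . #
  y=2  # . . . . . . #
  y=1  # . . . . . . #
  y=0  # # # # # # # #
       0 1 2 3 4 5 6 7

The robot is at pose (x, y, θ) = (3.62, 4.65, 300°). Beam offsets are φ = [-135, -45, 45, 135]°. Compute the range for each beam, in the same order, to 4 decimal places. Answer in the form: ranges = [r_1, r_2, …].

ranges = [2.7124, 3.7788, 3.4992, 1.3976]

beam 1: φ=-135°, α=165°
  d=(-0.9659,0.2588)  start (3,4)  tX=0.6419 tY=1.3523  stride 1/|dx|=1.0353 1/|dy|=3.8637
    cross x-line → (2,4), t=0.6419
    cross y-line → (2,5), t=1.3523
    cross x-line → (1,5), t=1.6771
    cross x-line → (0,5), t=2.7124 (wall)
  → r_1 = 2.7124
beam 2: φ=-45°, α=255°
  d=(-0.2588,-0.9659)  start (3,4)  tX=2.3955 tY=0.6729  stride 1/|dx|=3.8637 1/|dy|=1.0353
    cross y-line → (3,3), t=0.6729
    cross y-line → (3,2), t=1.7082
    cross x-line → (2,2), t=2.3955
    cross y-line → (2,1), t=2.7435
    cross y-line → (2,0), t=3.7788 (wall)
  → r_2 = 3.7788
beam 3: φ=45°, α=345°
  d=(0.9659,-0.2588)  start (3,4)  tX=0.3934 tY=2.5114  stride 1/|dx|=1.0353 1/|dy|=3.8637
    cross x-line → (4,4), t=0.3934
    cross x-line → (5,4), t=1.4287
    cross x-line → (6,4), t=2.4640
    cross y-line → (6,3), t=2.5114
    cross x-line → (7,3), t=3.4992 (wall)
  → r_3 = 3.4992
beam 4: φ=135°, α=75°
  d=(0.2588,0.9659)  start (3,4)  tX=1.4682 tY=0.3623  stride 1/|dx|=3.8637 1/|dy|=1.0353
    cross y-line → (3,5), t=0.3623
    cross y-line → (3,6), t=1.3976 (wall)
  → r_4 = 1.3976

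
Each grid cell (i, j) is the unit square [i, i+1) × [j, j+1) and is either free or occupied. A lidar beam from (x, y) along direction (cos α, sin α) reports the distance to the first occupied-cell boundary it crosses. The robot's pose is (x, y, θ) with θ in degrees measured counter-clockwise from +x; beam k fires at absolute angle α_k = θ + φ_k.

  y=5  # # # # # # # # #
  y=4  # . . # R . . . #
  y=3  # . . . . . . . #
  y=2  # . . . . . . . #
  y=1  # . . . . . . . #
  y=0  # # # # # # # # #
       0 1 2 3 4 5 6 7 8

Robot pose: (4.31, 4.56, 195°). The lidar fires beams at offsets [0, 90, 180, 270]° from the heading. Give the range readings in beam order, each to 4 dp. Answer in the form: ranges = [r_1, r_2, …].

ranges = [0.3209, 3.6856, 1.7000, 0.4555]

beam 1: φ=0°, α=195°
  d=(-0.9659,-0.2588)  start (4,4)  tX=0.3209 tY=2.1637  stride 1/|dx|=1.0353 1/|dy|=3.8637
    cross x-line → (3,4), t=0.3209 (wall)
  → r_1 = 0.3209
beam 2: φ=90°, α=285°
  d=(0.2588,-0.9659)  start (4,4)  tX=2.6660 tY=0.5798  stride 1/|dx|=3.8637 1/|dy|=1.0353
    cross y-line → (4,3), t=0.5798
    cross y-line → (4,2), t=1.6150
    cross y-line → (4,1), t=2.6503
    cross x-line → (5,1), t=2.6660
    cross y-line → (5,0), t=3.6856 (wall)
  → r_2 = 3.6856
beam 3: φ=180°, α=15°
  d=(0.9659,0.2588)  start (4,4)  tX=0.7143 tY=1.7000  stride 1/|dx|=1.0353 1/|dy|=3.8637
    cross x-line → (5,4), t=0.7143
    cross y-line → (5,5), t=1.7000 (wall)
  → r_3 = 1.7000
beam 4: φ=270°, α=105°
  d=(-0.2588,0.9659)  start (4,4)  tX=1.1977 tY=0.4555  stride 1/|dx|=3.8637 1/|dy|=1.0353
    cross y-line → (4,5), t=0.4555 (wall)
  → r_4 = 0.4555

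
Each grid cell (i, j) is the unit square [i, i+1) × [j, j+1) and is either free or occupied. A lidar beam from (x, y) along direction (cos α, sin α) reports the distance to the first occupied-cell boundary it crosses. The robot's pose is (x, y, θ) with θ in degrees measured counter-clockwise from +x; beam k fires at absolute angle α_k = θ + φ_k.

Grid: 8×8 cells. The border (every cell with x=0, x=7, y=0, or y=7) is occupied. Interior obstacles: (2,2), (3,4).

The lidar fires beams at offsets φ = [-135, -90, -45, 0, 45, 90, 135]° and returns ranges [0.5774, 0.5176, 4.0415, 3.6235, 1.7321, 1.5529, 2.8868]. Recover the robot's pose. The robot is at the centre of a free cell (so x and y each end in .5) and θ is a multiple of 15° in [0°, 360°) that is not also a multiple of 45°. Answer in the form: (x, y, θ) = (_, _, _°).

The pose lattice has 34·16 = 544 candidates. Test each by forward raycasting.
  (1.5, 1.5, 75°): beam 2 = 1.9319 ≠ 0.5176 ✗
  (4.5, 1.5, 240°): beam 1 = 2.5882 ≠ 0.5774 ✗
  (5.5, 6.5, 345°): beam 1 = 5.1962 ≠ 0.5774 ✗
  (1.5, 5.5, 285°): beam 3 = 1.0000 ≠ 4.0415 ✗
  …
  (3.5, 5.5, 15°): r_1=0.5774, r_2=0.5176, r_3=4.0415, r_4=3.6235, r_5=1.7321, r_6=1.5529, r_7=2.8868 — all match ✓
No second candidate reproduces the full scan.

(x, y, θ) = (3.5, 5.5, 15°)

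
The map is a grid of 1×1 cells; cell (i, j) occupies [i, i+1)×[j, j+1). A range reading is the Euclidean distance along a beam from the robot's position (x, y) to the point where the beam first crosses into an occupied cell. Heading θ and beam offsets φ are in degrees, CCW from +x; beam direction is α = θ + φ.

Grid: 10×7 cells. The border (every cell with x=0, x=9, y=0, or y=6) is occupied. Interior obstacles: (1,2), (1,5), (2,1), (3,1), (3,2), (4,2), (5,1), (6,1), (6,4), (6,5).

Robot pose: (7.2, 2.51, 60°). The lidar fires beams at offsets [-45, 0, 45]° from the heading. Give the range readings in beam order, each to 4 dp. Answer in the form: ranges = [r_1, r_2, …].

beam 1: φ=-45°, α=15°
  dir = (cos 15°, sin 15°) = (0.9659, 0.2588); from cell (7,2)
  next x-line at t=0.8282, next y-line at t=1.8932; Δt_x=1.0353, Δt_y=3.8637
    x: enter (8,2) at t=0.8282
    x: enter (9,2) at t=1.8635 ← occupied
  → r_1 = 1.8635
beam 2: φ=0°, α=60°
  dir = (cos 60°, sin 60°) = (0.5000, 0.8660); from cell (7,2)
  next x-line at t=1.6000, next y-line at t=0.5658; Δt_x=2.0000, Δt_y=1.1547
    y: enter (7,3) at t=0.5658
    x: enter (8,3) at t=1.6000
    y: enter (8,4) at t=1.7205
    y: enter (8,5) at t=2.8752
    x: enter (9,5) at t=3.6000 ← occupied
  → r_2 = 3.6000
beam 3: φ=45°, α=105°
  dir = (cos 105°, sin 105°) = (-0.2588, 0.9659); from cell (7,2)
  next x-line at t=0.7727, next y-line at t=0.5073; Δt_x=3.8637, Δt_y=1.0353
    y: enter (7,3) at t=0.5073
    x: enter (6,3) at t=0.7727
    y: enter (6,4) at t=1.5426 ← occupied
  → r_3 = 1.5426

ranges = [1.8635, 3.6000, 1.5426]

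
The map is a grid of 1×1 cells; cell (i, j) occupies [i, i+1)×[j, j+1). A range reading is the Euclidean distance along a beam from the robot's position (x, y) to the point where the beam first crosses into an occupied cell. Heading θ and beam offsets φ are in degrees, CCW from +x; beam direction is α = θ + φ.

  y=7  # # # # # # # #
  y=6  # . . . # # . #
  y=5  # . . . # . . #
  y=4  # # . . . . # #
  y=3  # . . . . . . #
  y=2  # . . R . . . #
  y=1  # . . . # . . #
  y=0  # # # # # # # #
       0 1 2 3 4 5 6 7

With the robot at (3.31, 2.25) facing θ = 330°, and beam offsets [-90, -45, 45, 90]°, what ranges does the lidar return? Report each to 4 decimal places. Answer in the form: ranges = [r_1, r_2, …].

ranges = [1.4434, 1.2941, 3.8202, 3.1754]

beam 1: φ=-90°, α=240°
  cosα=-0.5000 sinα=-0.8660 | (3,2) | tMaxX 0.6200 tMaxY 0.2887 | tΔX 2.0000 tΔY 1.1547
    t=0.2887 [y] (3,1)
    t=0.6200 [x] (2,1)
    t=1.4434 [y] (2,0) — stop
  → r_1 = 1.4434
beam 2: φ=-45°, α=285°
  cosα=0.2588 sinα=-0.9659 | (3,2) | tMaxX 2.6660 tMaxY 0.2588 | tΔX 3.8637 tΔY 1.0353
    t=0.2588 [y] (3,1)
    t=1.2941 [y] (3,0) — stop
  → r_2 = 1.2941
beam 3: φ=45°, α=15°
  cosα=0.9659 sinα=0.2588 | (3,2) | tMaxX 0.7143 tMaxY 2.8978 | tΔX 1.0353 tΔY 3.8637
    t=0.7143 [x] (4,2)
    t=1.7496 [x] (5,2)
    t=2.7849 [x] (6,2)
    t=2.8978 [y] (6,3)
    t=3.8202 [x] (7,3) — stop
  → r_3 = 3.8202
beam 4: φ=90°, α=60°
  cosα=0.5000 sinα=0.8660 | (3,2) | tMaxX 1.3800 tMaxY 0.8660 | tΔX 2.0000 tΔY 1.1547
    t=0.8660 [y] (3,3)
    t=1.3800 [x] (4,3)
    t=2.0207 [y] (4,4)
    t=3.1754 [y] (4,5) — stop
  → r_4 = 3.1754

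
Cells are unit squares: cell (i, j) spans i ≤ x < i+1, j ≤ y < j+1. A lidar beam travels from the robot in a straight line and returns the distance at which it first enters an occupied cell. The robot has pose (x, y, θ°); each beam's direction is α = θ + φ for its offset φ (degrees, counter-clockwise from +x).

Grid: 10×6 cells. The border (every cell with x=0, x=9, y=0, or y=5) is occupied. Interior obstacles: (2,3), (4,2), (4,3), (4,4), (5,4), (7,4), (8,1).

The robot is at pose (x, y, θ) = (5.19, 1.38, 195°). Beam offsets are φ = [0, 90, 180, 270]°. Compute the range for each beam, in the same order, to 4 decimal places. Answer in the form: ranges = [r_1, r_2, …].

ranges = [1.4682, 0.3934, 3.9444, 0.7341]

beam 1: φ=0°, α=195°
  dir = (cos 195°, sin 195°) = (-0.9659, -0.2588); from cell (5,1)
  next x-line at t=0.1967, next y-line at t=1.4682; Δt_x=1.0353, Δt_y=3.8637
    x: enter (4,1) at t=0.1967
    x: enter (3,1) at t=1.2320
    y: enter (3,0) at t=1.4682 ← occupied
  → r_1 = 1.4682
beam 2: φ=90°, α=285°
  dir = (cos 285°, sin 285°) = (0.2588, -0.9659); from cell (5,1)
  next x-line at t=3.1296, next y-line at t=0.3934; Δt_x=3.8637, Δt_y=1.0353
    y: enter (5,0) at t=0.3934 ← occupied
  → r_2 = 0.3934
beam 3: φ=180°, α=15°
  dir = (cos 15°, sin 15°) = (0.9659, 0.2588); from cell (5,1)
  next x-line at t=0.8386, next y-line at t=2.3955; Δt_x=1.0353, Δt_y=3.8637
    x: enter (6,1) at t=0.8386
    x: enter (7,1) at t=1.8738
    y: enter (7,2) at t=2.3955
    x: enter (8,2) at t=2.9091
    x: enter (9,2) at t=3.9444 ← occupied
  → r_3 = 3.9444
beam 4: φ=270°, α=105°
  dir = (cos 105°, sin 105°) = (-0.2588, 0.9659); from cell (5,1)
  next x-line at t=0.7341, next y-line at t=0.6419; Δt_x=3.8637, Δt_y=1.0353
    y: enter (5,2) at t=0.6419
    x: enter (4,2) at t=0.7341 ← occupied
  → r_4 = 0.7341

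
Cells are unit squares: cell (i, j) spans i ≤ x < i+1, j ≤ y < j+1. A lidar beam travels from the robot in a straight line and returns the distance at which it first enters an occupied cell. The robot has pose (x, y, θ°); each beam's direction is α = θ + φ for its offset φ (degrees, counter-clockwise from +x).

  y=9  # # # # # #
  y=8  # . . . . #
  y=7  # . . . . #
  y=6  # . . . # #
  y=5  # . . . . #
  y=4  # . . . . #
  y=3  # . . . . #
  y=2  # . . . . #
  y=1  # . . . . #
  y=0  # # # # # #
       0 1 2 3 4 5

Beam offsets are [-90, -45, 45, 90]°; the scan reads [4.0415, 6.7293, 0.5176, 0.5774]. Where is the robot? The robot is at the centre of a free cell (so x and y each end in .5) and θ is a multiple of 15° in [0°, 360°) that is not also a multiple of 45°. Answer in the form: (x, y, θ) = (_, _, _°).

(x, y, θ) = (1.5, 2.5, 120°)

Enumerate (i+0.5, j+0.5, θ) over the 31 free cells and 16 admissible headings. For each, cast all 4 beams and compare to the given ranges.
  (2.5, 5.5, 30°): beam 1 = 5.0000 ≠ 4.0415 ✗
  (1.5, 7.5, 330°): beam 1 = 1.0000 ≠ 4.0415 ✗
  (2.5, 2.5, 330°): beam 1 = 1.7321 ≠ 4.0415 ✗
  …
  (1.5, 2.5, 120°): r_1=4.0415, r_2=6.7293, r_3=0.5176, r_4=0.5774 — all match ✓
No second candidate reproduces the full scan.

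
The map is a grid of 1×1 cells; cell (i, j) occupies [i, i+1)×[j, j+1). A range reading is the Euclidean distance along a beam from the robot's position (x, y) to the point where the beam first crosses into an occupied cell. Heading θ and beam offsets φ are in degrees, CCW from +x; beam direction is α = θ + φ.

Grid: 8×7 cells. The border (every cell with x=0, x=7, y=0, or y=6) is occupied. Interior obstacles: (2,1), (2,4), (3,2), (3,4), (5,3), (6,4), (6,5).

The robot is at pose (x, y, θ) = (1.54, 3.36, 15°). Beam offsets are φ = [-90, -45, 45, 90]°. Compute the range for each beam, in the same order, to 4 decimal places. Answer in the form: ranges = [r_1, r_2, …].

beam 1: φ=-90°, α=285°
  dir = (cos 285°, sin 285°) = (0.2588, -0.9659); from cell (1,3)
  next x-line at t=1.7773, next y-line at t=0.3727; Δt_x=3.8637, Δt_y=1.0353
    y: enter (1,2) at t=0.3727
    y: enter (1,1) at t=1.4080
    x: enter (2,1) at t=1.7773 ← occupied
  → r_1 = 1.7773
beam 2: φ=-45°, α=330°
  dir = (cos 330°, sin 330°) = (0.8660, -0.5000); from cell (1,3)
  next x-line at t=0.5312, next y-line at t=0.7200; Δt_x=1.1547, Δt_y=2.0000
    x: enter (2,3) at t=0.5312
    y: enter (2,2) at t=0.7200
    x: enter (3,2) at t=1.6859 ← occupied
  → r_2 = 1.6859
beam 3: φ=45°, α=60°
  dir = (cos 60°, sin 60°) = (0.5000, 0.8660); from cell (1,3)
  next x-line at t=0.9200, next y-line at t=0.7390; Δt_x=2.0000, Δt_y=1.1547
    y: enter (1,4) at t=0.7390
    x: enter (2,4) at t=0.9200 ← occupied
  → r_3 = 0.9200
beam 4: φ=90°, α=105°
  dir = (cos 105°, sin 105°) = (-0.2588, 0.9659); from cell (1,3)
  next x-line at t=2.0864, next y-line at t=0.6626; Δt_x=3.8637, Δt_y=1.0353
    y: enter (1,4) at t=0.6626
    y: enter (1,5) at t=1.6979
    x: enter (0,5) at t=2.0864 ← occupied
  → r_4 = 2.0864

ranges = [1.7773, 1.6859, 0.9200, 2.0864]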